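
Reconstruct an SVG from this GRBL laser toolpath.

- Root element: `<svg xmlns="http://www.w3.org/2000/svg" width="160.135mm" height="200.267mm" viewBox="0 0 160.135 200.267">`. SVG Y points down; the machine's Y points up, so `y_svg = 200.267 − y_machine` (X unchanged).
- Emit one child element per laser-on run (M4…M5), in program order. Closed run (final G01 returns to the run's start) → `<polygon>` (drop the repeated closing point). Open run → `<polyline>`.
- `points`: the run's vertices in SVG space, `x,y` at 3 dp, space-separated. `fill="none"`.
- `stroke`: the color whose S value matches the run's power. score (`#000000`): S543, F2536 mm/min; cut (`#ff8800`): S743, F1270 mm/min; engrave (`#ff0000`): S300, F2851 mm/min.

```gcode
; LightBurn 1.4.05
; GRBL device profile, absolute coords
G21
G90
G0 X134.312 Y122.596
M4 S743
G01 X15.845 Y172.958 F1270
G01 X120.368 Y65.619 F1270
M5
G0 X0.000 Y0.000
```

y_svg = 200.267 − y_m. Every run uses S743, so all elements get stroke `#ff8800` (cut).

[1] open run; points: 134.312,77.671 15.845,27.309 120.368,134.648

<svg xmlns="http://www.w3.org/2000/svg" width="160.135mm" height="200.267mm" viewBox="0 0 160.135 200.267">
  <polyline points="134.312,77.671 15.845,27.309 120.368,134.648" fill="none" stroke="#ff8800"/>
</svg>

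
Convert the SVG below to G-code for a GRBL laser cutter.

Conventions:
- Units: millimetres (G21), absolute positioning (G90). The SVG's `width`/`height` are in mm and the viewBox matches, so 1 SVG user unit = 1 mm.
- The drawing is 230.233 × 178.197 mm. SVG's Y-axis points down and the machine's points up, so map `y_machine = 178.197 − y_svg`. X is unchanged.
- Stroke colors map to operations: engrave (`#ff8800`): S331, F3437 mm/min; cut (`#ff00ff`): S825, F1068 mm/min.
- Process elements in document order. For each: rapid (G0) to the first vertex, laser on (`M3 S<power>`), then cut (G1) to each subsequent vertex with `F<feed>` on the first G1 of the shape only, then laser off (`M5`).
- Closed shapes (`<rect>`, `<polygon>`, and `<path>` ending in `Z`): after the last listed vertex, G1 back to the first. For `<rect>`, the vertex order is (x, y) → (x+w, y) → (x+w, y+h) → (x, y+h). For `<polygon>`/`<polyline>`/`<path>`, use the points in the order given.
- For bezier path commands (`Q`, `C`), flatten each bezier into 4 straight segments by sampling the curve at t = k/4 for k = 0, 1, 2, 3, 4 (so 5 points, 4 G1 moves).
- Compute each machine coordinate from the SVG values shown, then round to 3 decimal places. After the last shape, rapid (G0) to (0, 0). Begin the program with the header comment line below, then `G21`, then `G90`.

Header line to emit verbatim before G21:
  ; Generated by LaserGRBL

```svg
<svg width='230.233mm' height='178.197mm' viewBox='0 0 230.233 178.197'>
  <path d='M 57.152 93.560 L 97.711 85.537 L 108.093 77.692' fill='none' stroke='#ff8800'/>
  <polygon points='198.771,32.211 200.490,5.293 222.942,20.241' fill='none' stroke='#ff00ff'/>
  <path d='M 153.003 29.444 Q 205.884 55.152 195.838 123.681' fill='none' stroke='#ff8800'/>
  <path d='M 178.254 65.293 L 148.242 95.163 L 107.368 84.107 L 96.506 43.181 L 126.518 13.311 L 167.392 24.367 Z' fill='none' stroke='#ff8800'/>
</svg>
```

1 u = 1 mm; y_m = 178.197 − y.

[1] `<path>` open polyline, #ff8800→engrave S331 F3437: (57.152,84.637) → (97.711,92.660) → (108.093,100.505)

[2] `<polygon>` regular polygon, #ff00ff→cut S825 F1068: (198.771,145.986) → (200.490,172.904) → (222.942,157.956) → (198.771,145.986) (closed)

[3] `<path>` quadratic bezier, #ff8800→engrave S331 F3437: (153.003,148.753) → (175.511,133.223) → (190.152,112.340) → (196.928,86.104) → (195.838,54.516)

[4] `<path>` regular polygon, #ff8800→engrave S331 F3437: (178.254,112.904) → (148.242,83.034) → (107.368,94.090) → (96.506,135.016) → (126.518,164.886) → (167.392,153.830) → (178.254,112.904) (closed)

; Generated by LaserGRBL
G21
G90
G0 X57.152 Y84.637
M3 S331
G1 X97.711 Y92.660 F3437
G1 X108.093 Y100.505
M5
G0 X198.771 Y145.986
M3 S825
G1 X200.490 Y172.904 F1068
G1 X222.942 Y157.956
G1 X198.771 Y145.986
M5
G0 X153.003 Y148.753
M3 S331
G1 X175.511 Y133.223 F3437
G1 X190.152 Y112.340
G1 X196.928 Y86.104
G1 X195.838 Y54.516
M5
G0 X178.254 Y112.904
M3 S331
G1 X148.242 Y83.034 F3437
G1 X107.368 Y94.090
G1 X96.506 Y135.016
G1 X126.518 Y164.886
G1 X167.392 Y153.830
G1 X178.254 Y112.904
M5
G0 X0.000 Y0.000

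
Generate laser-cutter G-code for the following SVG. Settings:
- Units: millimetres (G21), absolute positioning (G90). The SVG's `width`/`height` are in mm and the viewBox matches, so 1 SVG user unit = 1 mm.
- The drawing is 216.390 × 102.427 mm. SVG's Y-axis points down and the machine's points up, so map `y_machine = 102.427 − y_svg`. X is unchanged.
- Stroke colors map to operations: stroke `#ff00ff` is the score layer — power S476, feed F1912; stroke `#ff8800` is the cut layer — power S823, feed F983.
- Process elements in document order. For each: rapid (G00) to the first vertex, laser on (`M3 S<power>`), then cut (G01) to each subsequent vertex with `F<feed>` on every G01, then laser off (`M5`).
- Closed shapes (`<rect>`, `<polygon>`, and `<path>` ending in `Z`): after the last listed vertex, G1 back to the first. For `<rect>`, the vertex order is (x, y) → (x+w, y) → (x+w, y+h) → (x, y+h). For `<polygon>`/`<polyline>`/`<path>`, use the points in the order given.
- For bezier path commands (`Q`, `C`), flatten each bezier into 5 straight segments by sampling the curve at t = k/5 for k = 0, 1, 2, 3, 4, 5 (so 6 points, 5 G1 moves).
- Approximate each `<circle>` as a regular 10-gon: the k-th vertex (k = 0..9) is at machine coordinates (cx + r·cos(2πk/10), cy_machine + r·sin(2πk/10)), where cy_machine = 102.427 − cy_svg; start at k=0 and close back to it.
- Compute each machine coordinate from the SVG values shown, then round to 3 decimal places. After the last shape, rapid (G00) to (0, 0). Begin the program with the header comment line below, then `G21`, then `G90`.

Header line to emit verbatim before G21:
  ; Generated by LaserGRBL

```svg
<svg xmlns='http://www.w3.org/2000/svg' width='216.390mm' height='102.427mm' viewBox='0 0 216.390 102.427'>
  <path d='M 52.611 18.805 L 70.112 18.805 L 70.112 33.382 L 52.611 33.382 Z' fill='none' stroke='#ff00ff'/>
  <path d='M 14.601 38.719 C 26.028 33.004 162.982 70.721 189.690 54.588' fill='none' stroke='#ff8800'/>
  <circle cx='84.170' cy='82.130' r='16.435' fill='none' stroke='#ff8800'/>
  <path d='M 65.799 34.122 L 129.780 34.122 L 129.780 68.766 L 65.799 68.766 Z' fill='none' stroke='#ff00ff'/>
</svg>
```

Since the viewBox matches the mm dimensions, user units are millimetres directly. The only transform is the Y-flip y_m = 102.427 − y_svg.

Shape 1 is a rectangle drawn with `<path>`. Its stroke #ff00ff means score at S476, F1912. After flipping Y the toolpath is (52.611,83.622) → (70.112,83.622) → (70.112,69.045) → (52.611,69.045) → (52.611,83.622), returning to the start.

Shape 2 is a cubic bezier drawn with `<path>`. Its stroke #ff8800 means cut at S823, F983. After flipping Y the toolpath is (14.601,63.708) → (34.634,62.703) → (73.477,55.945) → (119.812,48.101) → (162.322,43.843) → (189.690,47.839).

Shape 3 is a circle drawn with `<circle>`. Its stroke #ff8800 means cut at S823, F983. After flipping Y the toolpath is (100.605,20.297) → (97.466,29.957) → (89.249,35.928) → (79.091,35.928) → (70.874,29.957) → (67.735,20.297) → (70.874,10.637) → (79.091,4.666) → (89.249,4.666) → (97.466,10.637) → (100.605,20.297), returning to the start.

Shape 4 is a rectangle drawn with `<path>`. Its stroke #ff00ff means score at S476, F1912. After flipping Y the toolpath is (65.799,68.305) → (129.780,68.305) → (129.780,33.661) → (65.799,33.661) → (65.799,68.305), returning to the start.

; Generated by LaserGRBL
G21
G90
G00 X52.611 Y83.622
M3 S476
G01 X70.112 Y83.622 F1912
G01 X70.112 Y69.045 F1912
G01 X52.611 Y69.045 F1912
G01 X52.611 Y83.622 F1912
M5
G00 X14.601 Y63.708
M3 S823
G01 X34.634 Y62.703 F983
G01 X73.477 Y55.945 F983
G01 X119.812 Y48.101 F983
G01 X162.322 Y43.843 F983
G01 X189.690 Y47.839 F983
M5
G00 X100.605 Y20.297
M3 S823
G01 X97.466 Y29.957 F983
G01 X89.249 Y35.928 F983
G01 X79.091 Y35.928 F983
G01 X70.874 Y29.957 F983
G01 X67.735 Y20.297 F983
G01 X70.874 Y10.637 F983
G01 X79.091 Y4.666 F983
G01 X89.249 Y4.666 F983
G01 X97.466 Y10.637 F983
G01 X100.605 Y20.297 F983
M5
G00 X65.799 Y68.305
M3 S476
G01 X129.780 Y68.305 F1912
G01 X129.780 Y33.661 F1912
G01 X65.799 Y33.661 F1912
G01 X65.799 Y68.305 F1912
M5
G00 X0.000 Y0.000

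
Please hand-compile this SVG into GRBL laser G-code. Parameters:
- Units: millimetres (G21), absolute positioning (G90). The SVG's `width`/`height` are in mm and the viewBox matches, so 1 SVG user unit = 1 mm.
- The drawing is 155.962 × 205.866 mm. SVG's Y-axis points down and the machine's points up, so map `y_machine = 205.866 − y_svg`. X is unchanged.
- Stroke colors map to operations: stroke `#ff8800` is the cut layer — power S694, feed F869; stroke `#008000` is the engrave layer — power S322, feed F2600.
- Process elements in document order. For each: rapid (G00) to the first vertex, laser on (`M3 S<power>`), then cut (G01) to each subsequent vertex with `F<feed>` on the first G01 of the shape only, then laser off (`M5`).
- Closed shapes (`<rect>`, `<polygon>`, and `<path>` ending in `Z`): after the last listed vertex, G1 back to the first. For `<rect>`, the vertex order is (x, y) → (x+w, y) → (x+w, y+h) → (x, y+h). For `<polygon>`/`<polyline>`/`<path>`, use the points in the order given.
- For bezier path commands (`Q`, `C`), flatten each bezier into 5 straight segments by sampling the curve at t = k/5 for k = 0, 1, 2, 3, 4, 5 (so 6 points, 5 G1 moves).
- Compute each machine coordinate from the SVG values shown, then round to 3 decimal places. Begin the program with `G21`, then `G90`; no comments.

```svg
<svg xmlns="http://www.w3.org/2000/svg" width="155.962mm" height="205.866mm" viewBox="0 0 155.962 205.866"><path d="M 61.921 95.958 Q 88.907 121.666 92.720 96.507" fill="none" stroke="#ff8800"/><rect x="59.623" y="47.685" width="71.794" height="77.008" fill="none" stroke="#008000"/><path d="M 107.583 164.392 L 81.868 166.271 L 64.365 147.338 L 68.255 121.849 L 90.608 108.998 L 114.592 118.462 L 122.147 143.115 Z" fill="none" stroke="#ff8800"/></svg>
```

viewBox `0 0 155.962 205.866` with mm width/height → 1 unit = 1 mm. Flip: y_m = 205.866 − y_svg.

**Shape 1** — `<path>` quadratic bezier, stroke `#ff8800` → cut (S694, F869). Control points (SVG): P0=(61.921,95.958), P1=(88.907,121.666), P2=(92.720,96.507); sampled at t=k/5. Machine vertices: (61.921,109.908) → (71.788,101.659) → (79.802,97.480) → (85.962,97.371) → (90.268,101.330) → (92.720,109.359). Open path.

**Shape 2** — `<rect>` rectangle, stroke `#008000` → engrave (S322, F2600). Machine vertices: (59.623,158.181) → (131.417,158.181) → (131.417,81.173) → (59.623,81.173) → (59.623,158.181). Closed: final G1 returns to the first vertex.

**Shape 3** — `<path>` regular polygon, stroke `#ff8800` → cut (S694, F869). Machine vertices: (107.583,41.474) → (81.868,39.595) → (64.365,58.528) → (68.255,84.017) → (90.608,96.868) → (114.592,87.404) → (122.147,62.751) → (107.583,41.474). Closed: final G1 returns to the first vertex.

G21
G90
G00 X61.921 Y109.908
M3 S694
G01 X71.788 Y101.659 F869
G01 X79.802 Y97.480
G01 X85.962 Y97.371
G01 X90.268 Y101.330
G01 X92.720 Y109.359
M5
G00 X59.623 Y158.181
M3 S322
G01 X131.417 Y158.181 F2600
G01 X131.417 Y81.173
G01 X59.623 Y81.173
G01 X59.623 Y158.181
M5
G00 X107.583 Y41.474
M3 S694
G01 X81.868 Y39.595 F869
G01 X64.365 Y58.528
G01 X68.255 Y84.017
G01 X90.608 Y96.868
G01 X114.592 Y87.404
G01 X122.147 Y62.751
G01 X107.583 Y41.474
M5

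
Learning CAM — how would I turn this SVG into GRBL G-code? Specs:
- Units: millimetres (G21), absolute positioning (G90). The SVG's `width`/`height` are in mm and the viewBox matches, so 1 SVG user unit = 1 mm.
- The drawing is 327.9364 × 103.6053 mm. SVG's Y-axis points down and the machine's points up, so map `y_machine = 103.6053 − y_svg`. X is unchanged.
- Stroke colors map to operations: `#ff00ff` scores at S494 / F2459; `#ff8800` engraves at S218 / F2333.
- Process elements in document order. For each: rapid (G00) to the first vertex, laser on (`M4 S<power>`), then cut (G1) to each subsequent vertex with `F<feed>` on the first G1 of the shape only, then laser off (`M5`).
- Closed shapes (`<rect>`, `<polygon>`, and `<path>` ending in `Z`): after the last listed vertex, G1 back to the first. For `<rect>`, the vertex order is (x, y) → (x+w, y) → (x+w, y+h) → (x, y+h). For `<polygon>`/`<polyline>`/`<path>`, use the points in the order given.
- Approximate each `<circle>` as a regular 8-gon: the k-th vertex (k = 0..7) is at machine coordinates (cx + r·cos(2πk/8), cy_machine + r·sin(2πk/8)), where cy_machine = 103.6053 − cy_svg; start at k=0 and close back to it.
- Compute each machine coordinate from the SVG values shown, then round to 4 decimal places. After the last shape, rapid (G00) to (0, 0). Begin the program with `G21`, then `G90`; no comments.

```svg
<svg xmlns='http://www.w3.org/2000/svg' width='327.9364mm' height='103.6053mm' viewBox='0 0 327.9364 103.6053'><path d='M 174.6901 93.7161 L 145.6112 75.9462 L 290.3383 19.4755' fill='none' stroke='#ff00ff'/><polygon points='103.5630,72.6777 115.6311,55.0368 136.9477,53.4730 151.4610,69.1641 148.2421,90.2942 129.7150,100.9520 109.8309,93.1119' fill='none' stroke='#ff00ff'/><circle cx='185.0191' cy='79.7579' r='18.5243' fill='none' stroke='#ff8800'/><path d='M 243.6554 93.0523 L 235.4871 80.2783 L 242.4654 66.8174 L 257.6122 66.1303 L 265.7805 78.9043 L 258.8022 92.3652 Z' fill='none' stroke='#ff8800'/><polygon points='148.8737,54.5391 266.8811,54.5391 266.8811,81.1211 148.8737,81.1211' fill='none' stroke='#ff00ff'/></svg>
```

viewBox `0 0 327.9364 103.6053` with mm width/height → 1 unit = 1 mm. Flip: y_m = 103.6053 − y_svg.

**Shape 1** — `<path>` open polyline, stroke `#ff00ff` → score (S494, F2459). Machine vertices: (174.6901,9.8892) → (145.6112,27.6591) → (290.3383,84.1298). Open path.

**Shape 2** — `<polygon>` regular polygon, stroke `#ff00ff` → score (S494, F2459). Machine vertices: (103.5630,30.9276) → (115.6311,48.5685) → (136.9477,50.1323) → (151.4610,34.4412) → (148.2421,13.3111) → (129.7150,2.6533) → (109.8309,10.4934) → (103.5630,30.9276). Closed: final G1 returns to the first vertex.

**Shape 3** — `<circle>` circle, stroke `#ff8800` → engrave (S218, F2333). Machine vertices: (203.5434,23.8474) → (198.1178,36.9461) → (185.0191,42.3717) → (171.9204,36.9461) → (166.4948,23.8474) → (171.9204,10.7487) → (185.0191,5.3231) → (198.1178,10.7487) → (203.5434,23.8474). Closed: final G1 returns to the first vertex.

**Shape 4** — `<path>` regular polygon, stroke `#ff8800` → engrave (S218, F2333). Machine vertices: (243.6554,10.5530) → (235.4871,23.3270) → (242.4654,36.7879) → (257.6122,37.4750) → (265.7805,24.7010) → (258.8022,11.2401) → (243.6554,10.5530). Closed: final G1 returns to the first vertex.

**Shape 5** — `<polygon>` rectangle, stroke `#ff00ff` → score (S494, F2459). Machine vertices: (148.8737,49.0662) → (266.8811,49.0662) → (266.8811,22.4842) → (148.8737,22.4842) → (148.8737,49.0662). Closed: final G1 returns to the first vertex.

G21
G90
G00 X174.6901 Y9.8892
M4 S494
G1 X145.6112 Y27.6591 F2459
G1 X290.3383 Y84.1298
M5
G00 X103.5630 Y30.9276
M4 S494
G1 X115.6311 Y48.5685 F2459
G1 X136.9477 Y50.1323
G1 X151.4610 Y34.4412
G1 X148.2421 Y13.3111
G1 X129.7150 Y2.6533
G1 X109.8309 Y10.4934
G1 X103.5630 Y30.9276
M5
G00 X203.5434 Y23.8474
M4 S218
G1 X198.1178 Y36.9461 F2333
G1 X185.0191 Y42.3717
G1 X171.9204 Y36.9461
G1 X166.4948 Y23.8474
G1 X171.9204 Y10.7487
G1 X185.0191 Y5.3231
G1 X198.1178 Y10.7487
G1 X203.5434 Y23.8474
M5
G00 X243.6554 Y10.5530
M4 S218
G1 X235.4871 Y23.3270 F2333
G1 X242.4654 Y36.7879
G1 X257.6122 Y37.4750
G1 X265.7805 Y24.7010
G1 X258.8022 Y11.2401
G1 X243.6554 Y10.5530
M5
G00 X148.8737 Y49.0662
M4 S494
G1 X266.8811 Y49.0662 F2459
G1 X266.8811 Y22.4842
G1 X148.8737 Y22.4842
G1 X148.8737 Y49.0662
M5
G00 X0.0000 Y0.0000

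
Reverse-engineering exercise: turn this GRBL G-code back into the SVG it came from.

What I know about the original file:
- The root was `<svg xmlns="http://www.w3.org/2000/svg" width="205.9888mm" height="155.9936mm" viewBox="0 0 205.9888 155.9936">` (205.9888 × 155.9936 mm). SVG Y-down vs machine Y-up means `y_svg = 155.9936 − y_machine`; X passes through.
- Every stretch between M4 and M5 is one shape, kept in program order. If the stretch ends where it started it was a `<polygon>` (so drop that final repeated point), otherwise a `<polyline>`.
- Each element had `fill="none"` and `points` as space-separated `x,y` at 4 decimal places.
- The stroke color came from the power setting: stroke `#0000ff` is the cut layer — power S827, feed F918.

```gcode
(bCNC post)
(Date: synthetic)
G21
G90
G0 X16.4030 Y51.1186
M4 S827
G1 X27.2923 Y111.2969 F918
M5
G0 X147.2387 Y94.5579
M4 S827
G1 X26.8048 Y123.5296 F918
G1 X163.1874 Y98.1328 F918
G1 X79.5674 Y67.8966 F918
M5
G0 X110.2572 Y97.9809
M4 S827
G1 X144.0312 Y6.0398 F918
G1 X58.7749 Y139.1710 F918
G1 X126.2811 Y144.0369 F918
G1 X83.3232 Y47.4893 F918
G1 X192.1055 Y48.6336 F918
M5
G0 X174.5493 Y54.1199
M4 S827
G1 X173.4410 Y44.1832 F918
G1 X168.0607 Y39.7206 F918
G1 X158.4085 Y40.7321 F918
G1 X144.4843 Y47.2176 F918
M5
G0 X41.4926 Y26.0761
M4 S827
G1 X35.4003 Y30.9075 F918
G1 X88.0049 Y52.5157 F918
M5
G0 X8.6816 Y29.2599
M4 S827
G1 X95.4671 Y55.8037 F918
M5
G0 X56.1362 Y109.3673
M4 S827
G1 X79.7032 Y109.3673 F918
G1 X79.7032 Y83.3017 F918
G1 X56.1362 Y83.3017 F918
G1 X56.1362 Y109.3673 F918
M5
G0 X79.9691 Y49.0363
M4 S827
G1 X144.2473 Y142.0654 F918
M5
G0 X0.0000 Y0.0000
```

Each laser-on run becomes one SVG element. Flip Y back into SVG space with y_svg = 155.9936 − y_machine. Every run uses S827, so all elements get stroke `#0000ff` (cut).

Run 1: The run is open, so emit a `<polyline>` with points (Y-flipped): 16.4030,104.8750 27.2923,44.6967.

Run 2: The run is open, so emit a `<polyline>` with points (Y-flipped): 147.2387,61.4357 26.8048,32.4640 163.1874,57.8608 79.5674,88.0970.

Run 3: The run is open, so emit a `<polyline>` with points (Y-flipped): 110.2572,58.0127 144.0312,149.9538 58.7749,16.8226 126.2811,11.9567 83.3232,108.5043 192.1055,107.3600.

Run 4: The run is open, so emit a `<polyline>` with points (Y-flipped): 174.5493,101.8737 173.4410,111.8104 168.0607,116.2730 158.4085,115.2615 144.4843,108.7760.

Run 5: The run is open, so emit a `<polyline>` with points (Y-flipped): 41.4926,129.9175 35.4003,125.0861 88.0049,103.4779.

Run 6: The run is open, so emit a `<polyline>` with points (Y-flipped): 8.6816,126.7337 95.4671,100.1899.

Run 7: The run returns to its start, so emit a `<polygon>` with points (Y-flipped): 56.1362,46.6263 79.7032,46.6263 79.7032,72.6919 56.1362,72.6919.

Run 8: The run is open, so emit a `<polyline>` with points (Y-flipped): 79.9691,106.9573 144.2473,13.9282.

<svg xmlns="http://www.w3.org/2000/svg" width="205.9888mm" height="155.9936mm" viewBox="0 0 205.9888 155.9936">
  <polyline points="16.4030,104.8750 27.2923,44.6967" fill="none" stroke="#0000ff"/>
  <polyline points="147.2387,61.4357 26.8048,32.4640 163.1874,57.8608 79.5674,88.0970" fill="none" stroke="#0000ff"/>
  <polyline points="110.2572,58.0127 144.0312,149.9538 58.7749,16.8226 126.2811,11.9567 83.3232,108.5043 192.1055,107.3600" fill="none" stroke="#0000ff"/>
  <polyline points="174.5493,101.8737 173.4410,111.8104 168.0607,116.2730 158.4085,115.2615 144.4843,108.7760" fill="none" stroke="#0000ff"/>
  <polyline points="41.4926,129.9175 35.4003,125.0861 88.0049,103.4779" fill="none" stroke="#0000ff"/>
  <polyline points="8.6816,126.7337 95.4671,100.1899" fill="none" stroke="#0000ff"/>
  <polygon points="56.1362,46.6263 79.7032,46.6263 79.7032,72.6919 56.1362,72.6919" fill="none" stroke="#0000ff"/>
  <polyline points="79.9691,106.9573 144.2473,13.9282" fill="none" stroke="#0000ff"/>
</svg>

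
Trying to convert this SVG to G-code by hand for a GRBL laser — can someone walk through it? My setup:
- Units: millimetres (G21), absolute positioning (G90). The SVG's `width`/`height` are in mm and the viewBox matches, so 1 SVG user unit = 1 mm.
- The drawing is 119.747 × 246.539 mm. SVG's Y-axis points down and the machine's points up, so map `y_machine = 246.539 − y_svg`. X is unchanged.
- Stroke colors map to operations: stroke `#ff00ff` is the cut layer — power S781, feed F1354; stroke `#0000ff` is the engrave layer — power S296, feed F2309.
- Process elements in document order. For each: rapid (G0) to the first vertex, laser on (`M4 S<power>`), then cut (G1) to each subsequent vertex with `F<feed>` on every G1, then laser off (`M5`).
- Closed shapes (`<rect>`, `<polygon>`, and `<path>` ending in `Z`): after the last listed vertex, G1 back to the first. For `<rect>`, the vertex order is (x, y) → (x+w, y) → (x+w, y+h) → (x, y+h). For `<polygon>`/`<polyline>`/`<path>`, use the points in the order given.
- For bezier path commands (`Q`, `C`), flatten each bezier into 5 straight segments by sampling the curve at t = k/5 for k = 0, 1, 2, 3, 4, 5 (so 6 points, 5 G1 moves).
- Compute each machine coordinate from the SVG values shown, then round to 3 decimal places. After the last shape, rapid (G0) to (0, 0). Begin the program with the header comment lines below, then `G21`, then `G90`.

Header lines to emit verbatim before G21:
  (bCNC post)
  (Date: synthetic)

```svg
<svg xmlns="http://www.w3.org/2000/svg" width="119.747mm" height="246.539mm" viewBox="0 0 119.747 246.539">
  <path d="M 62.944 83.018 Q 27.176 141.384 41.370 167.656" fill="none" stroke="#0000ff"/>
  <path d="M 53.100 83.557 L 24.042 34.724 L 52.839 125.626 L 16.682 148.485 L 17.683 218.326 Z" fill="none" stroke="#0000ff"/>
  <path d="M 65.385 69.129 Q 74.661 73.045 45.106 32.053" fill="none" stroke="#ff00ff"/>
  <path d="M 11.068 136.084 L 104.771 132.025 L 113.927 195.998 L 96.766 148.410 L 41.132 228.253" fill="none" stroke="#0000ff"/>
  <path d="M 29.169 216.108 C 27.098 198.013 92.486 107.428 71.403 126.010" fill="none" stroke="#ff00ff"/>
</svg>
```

(bCNC post)
(Date: synthetic)
G21
G90
G0 X62.944 Y163.521
M4 S296
G1 X50.635 Y141.458 F2309
G1 X42.324 Y121.963 F2309
G1 X38.009 Y105.036 F2309
G1 X37.691 Y90.676 F2309
G1 X41.370 Y78.883 F2309
M5
G0 X53.100 Y162.982
M4 S296
G1 X24.042 Y211.815 F2309
G1 X52.839 Y120.913 F2309
G1 X16.682 Y98.054 F2309
G1 X17.683 Y28.213 F2309
G1 X53.100 Y162.982 F2309
M5
G0 X65.385 Y177.410
M4 S781
G1 X67.542 Y177.640 F1354
G1 X66.593 Y181.462 F1354
G1 X62.537 Y188.878 F1354
G1 X55.375 Y199.886 F1354
G1 X45.106 Y214.486 F1354
M5
G0 X11.068 Y110.455
M4 S296
G1 X104.771 Y114.514 F2309
G1 X113.927 Y50.541 F2309
G1 X96.766 Y98.129 F2309
G1 X41.132 Y18.286 F2309
M5
G0 X29.169 Y30.431
M4 S781
G1 X34.790 Y48.534 F1354
G1 X49.213 Y75.314 F1354
G1 X65.048 Y102.053 F1354
G1 X74.908 Y120.031 F1354
G1 X71.403 Y120.529 F1354
M5
G0 X0.000 Y0.000

1 u = 1 mm; y_m = 246.539 − y.

[1] `<path>` quadratic bezier, #0000ff→engrave S296 F2309: (62.944,163.521) → (50.635,141.458) → (42.324,121.963) → (38.009,105.036) → (37.691,90.676) → (41.370,78.883)

[2] `<path>` closed polygon, #0000ff→engrave S296 F2309: (53.100,162.982) → (24.042,211.815) → (52.839,120.913) → (16.682,98.054) → (17.683,28.213) → (53.100,162.982) (closed)

[3] `<path>` quadratic bezier, #ff00ff→cut S781 F1354: (65.385,177.410) → (67.542,177.640) → (66.593,181.462) → (62.537,188.878) → (55.375,199.886) → (45.106,214.486)

[4] `<path>` open polyline, #0000ff→engrave S296 F2309: (11.068,110.455) → (104.771,114.514) → (113.927,50.541) → (96.766,98.129) → (41.132,18.286)

[5] `<path>` cubic bezier, #ff00ff→cut S781 F1354: (29.169,30.431) → (34.790,48.534) → (49.213,75.314) → (65.048,102.053) → (74.908,120.031) → (71.403,120.529)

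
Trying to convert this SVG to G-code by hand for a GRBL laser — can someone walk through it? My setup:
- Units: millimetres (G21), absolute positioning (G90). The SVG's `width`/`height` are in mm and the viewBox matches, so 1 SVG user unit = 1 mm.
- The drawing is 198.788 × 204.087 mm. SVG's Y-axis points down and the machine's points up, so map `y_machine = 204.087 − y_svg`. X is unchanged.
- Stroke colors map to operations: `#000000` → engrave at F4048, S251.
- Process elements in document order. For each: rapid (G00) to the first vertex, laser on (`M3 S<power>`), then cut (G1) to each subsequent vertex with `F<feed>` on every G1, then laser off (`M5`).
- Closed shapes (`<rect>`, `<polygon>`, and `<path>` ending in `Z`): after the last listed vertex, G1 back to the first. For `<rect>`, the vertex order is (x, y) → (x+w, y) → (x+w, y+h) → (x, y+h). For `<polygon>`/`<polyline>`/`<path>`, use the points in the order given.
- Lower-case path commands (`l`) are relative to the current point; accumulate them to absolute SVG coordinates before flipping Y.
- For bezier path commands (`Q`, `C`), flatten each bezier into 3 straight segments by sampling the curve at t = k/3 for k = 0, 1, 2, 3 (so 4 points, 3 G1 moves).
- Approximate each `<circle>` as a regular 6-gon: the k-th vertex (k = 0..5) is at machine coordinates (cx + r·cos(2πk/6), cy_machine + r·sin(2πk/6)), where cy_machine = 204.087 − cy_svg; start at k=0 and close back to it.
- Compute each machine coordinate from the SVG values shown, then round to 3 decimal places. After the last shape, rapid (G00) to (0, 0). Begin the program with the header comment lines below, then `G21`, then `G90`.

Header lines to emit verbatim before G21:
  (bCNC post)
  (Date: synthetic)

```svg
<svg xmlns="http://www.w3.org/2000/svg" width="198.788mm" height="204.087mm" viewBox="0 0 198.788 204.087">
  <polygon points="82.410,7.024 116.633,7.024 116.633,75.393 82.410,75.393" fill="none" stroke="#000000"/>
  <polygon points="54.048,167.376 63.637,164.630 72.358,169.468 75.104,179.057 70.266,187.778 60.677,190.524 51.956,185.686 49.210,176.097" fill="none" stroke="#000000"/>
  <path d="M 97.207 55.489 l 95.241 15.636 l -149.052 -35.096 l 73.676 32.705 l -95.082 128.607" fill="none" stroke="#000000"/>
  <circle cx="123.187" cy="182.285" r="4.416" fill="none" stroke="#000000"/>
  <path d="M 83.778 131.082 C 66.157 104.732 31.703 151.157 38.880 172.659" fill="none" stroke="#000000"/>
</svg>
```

(bCNC post)
(Date: synthetic)
G21
G90
G00 X82.410 Y197.063
M3 S251
G1 X116.633 Y197.063 F4048
G1 X116.633 Y128.694 F4048
G1 X82.410 Y128.694 F4048
G1 X82.410 Y197.063 F4048
M5
G00 X54.048 Y36.711
M3 S251
G1 X63.637 Y39.457 F4048
G1 X72.358 Y34.619 F4048
G1 X75.104 Y25.030 F4048
G1 X70.266 Y16.309 F4048
G1 X60.677 Y13.563 F4048
G1 X51.956 Y18.401 F4048
G1 X49.210 Y27.990 F4048
G1 X54.048 Y36.711 F4048
M5
G00 X97.207 Y148.598
M3 S251
G1 X192.448 Y132.962 F4048
G1 X43.396 Y168.058 F4048
G1 X117.072 Y135.353 F4048
G1 X21.990 Y6.746 F4048
M5
G00 X127.603 Y21.802
M3 S251
G1 X125.395 Y25.626 F4048
G1 X120.979 Y25.626 F4048
G1 X118.771 Y21.802 F4048
G1 X120.979 Y17.978 F4048
G1 X125.395 Y17.978 F4048
G1 X127.603 Y21.802 F4048
M5
G00 X83.778 Y73.005
M3 S251
G1 X62.711 Y78.715 F4048
G1 X43.415 Y57.619 F4048
G1 X38.880 Y31.428 F4048
M5
G00 X0.000 Y0.000

Since the viewBox matches the mm dimensions, user units are millimetres directly. The only transform is the Y-flip y_m = 204.087 − y_svg.

Shape 1 is a rectangle drawn with `<polygon>`. Its stroke #000000 means engrave at S251, F4048. After flipping Y the toolpath is (82.410,197.063) → (116.633,197.063) → (116.633,128.694) → (82.410,128.694) → (82.410,197.063), returning to the start.

Shape 2 is a regular polygon drawn with `<polygon>`. Its stroke #000000 means engrave at S251, F4048. After flipping Y the toolpath is (54.048,36.711) → (63.637,39.457) → (72.358,34.619) → (75.104,25.030) → (70.266,16.309) → (60.677,13.563) → (51.956,18.401) → (49.210,27.990) → (54.048,36.711), returning to the start.

Shape 3 is a open polyline drawn with `<path>`. Its stroke #000000 means engrave at S251, F4048. After flipping Y the toolpath is (97.207,148.598) → (192.448,132.962) → (43.396,168.058) → (117.072,135.353) → (21.990,6.746).

Shape 4 is a circle drawn with `<circle>`. Its stroke #000000 means engrave at S251, F4048. After flipping Y the toolpath is (127.603,21.802) → (125.395,25.626) → (120.979,25.626) → (118.771,21.802) → (120.979,17.978) → (125.395,17.978) → (127.603,21.802), returning to the start.

Shape 5 is a cubic bezier drawn with `<path>`. Its stroke #000000 means engrave at S251, F4048. After flipping Y the toolpath is (83.778,73.005) → (62.711,78.715) → (43.415,57.619) → (38.880,31.428).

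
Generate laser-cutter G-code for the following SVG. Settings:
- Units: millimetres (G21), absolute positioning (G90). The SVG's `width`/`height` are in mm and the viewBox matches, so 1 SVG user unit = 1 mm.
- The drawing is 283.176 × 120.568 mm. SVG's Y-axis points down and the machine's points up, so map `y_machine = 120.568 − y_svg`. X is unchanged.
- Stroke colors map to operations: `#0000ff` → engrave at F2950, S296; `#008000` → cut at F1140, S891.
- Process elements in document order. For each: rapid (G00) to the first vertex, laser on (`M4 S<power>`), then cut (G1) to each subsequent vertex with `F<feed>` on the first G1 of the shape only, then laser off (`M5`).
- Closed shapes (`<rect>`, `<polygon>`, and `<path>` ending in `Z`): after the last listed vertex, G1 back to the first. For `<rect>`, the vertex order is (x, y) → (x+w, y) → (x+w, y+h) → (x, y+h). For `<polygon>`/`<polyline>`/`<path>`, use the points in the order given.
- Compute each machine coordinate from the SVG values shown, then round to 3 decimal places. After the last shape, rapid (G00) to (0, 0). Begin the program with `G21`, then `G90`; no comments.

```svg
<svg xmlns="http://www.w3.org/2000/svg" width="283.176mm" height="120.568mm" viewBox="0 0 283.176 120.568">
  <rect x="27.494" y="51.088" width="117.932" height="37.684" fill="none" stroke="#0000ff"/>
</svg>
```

Since the viewBox matches the mm dimensions, user units are millimetres directly. The only transform is the Y-flip y_m = 120.568 − y_svg.

Shape 1 is a rectangle drawn with `<rect>`. Its stroke #0000ff means engrave at S296, F2950. After flipping Y the toolpath is (27.494,69.480) → (145.426,69.480) → (145.426,31.796) → (27.494,31.796) → (27.494,69.480), returning to the start.

G21
G90
G00 X27.494 Y69.480
M4 S296
G1 X145.426 Y69.480 F2950
G1 X145.426 Y31.796
G1 X27.494 Y31.796
G1 X27.494 Y69.480
M5
G00 X0.000 Y0.000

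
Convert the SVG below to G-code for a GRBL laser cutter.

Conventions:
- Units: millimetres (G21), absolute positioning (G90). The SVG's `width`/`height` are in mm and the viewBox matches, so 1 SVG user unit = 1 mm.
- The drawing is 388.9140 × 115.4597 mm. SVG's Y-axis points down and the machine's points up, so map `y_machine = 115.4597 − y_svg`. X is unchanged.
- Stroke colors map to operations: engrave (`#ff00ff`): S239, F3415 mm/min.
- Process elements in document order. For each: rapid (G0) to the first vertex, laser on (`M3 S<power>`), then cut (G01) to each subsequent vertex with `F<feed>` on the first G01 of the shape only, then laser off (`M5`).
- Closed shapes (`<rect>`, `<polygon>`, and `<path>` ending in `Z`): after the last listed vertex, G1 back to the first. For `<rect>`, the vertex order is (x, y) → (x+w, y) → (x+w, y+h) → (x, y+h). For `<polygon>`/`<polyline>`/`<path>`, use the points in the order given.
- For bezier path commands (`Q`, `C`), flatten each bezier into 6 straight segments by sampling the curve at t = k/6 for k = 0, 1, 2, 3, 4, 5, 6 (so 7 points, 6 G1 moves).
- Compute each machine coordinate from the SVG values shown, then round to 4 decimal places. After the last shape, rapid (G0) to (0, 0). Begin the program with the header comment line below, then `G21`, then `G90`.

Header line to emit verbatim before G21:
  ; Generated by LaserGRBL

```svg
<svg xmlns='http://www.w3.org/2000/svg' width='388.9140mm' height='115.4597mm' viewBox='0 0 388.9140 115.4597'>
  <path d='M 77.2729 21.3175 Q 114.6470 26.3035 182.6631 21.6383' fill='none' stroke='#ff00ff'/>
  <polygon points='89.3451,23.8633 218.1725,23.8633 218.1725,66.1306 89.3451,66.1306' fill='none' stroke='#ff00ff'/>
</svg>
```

viewBox `0 0 388.9140 115.4597` with mm width/height → 1 unit = 1 mm. Flip: y_m = 115.4597 − y_svg.

**Shape 1** — `<path>` quadratic bezier, stroke `#ff00ff` → engrave (S239, F3415). Control points (SVG): P0=(77.2729,21.3175), P1=(114.6470,26.3035), P2=(182.6631,21.6383); sampled at t=k/6. Machine vertices: (77.2729,94.1422) → (90.5821,92.7483) → (105.5936,91.8906) → (122.3075,91.5690) → (140.7237,91.7836) → (160.8422,92.5344) → (182.6631,93.8214). Open path.

**Shape 2** — `<polygon>` rectangle, stroke `#ff00ff` → engrave (S239, F3415). Machine vertices: (89.3451,91.5964) → (218.1725,91.5964) → (218.1725,49.3291) → (89.3451,49.3291) → (89.3451,91.5964). Closed: final G1 returns to the first vertex.

; Generated by LaserGRBL
G21
G90
G0 X77.2729 Y94.1422
M3 S239
G01 X90.5821 Y92.7483 F3415
G01 X105.5936 Y91.8906
G01 X122.3075 Y91.5690
G01 X140.7237 Y91.7836
G01 X160.8422 Y92.5344
G01 X182.6631 Y93.8214
M5
G0 X89.3451 Y91.5964
M3 S239
G01 X218.1725 Y91.5964 F3415
G01 X218.1725 Y49.3291
G01 X89.3451 Y49.3291
G01 X89.3451 Y91.5964
M5
G0 X0.0000 Y0.0000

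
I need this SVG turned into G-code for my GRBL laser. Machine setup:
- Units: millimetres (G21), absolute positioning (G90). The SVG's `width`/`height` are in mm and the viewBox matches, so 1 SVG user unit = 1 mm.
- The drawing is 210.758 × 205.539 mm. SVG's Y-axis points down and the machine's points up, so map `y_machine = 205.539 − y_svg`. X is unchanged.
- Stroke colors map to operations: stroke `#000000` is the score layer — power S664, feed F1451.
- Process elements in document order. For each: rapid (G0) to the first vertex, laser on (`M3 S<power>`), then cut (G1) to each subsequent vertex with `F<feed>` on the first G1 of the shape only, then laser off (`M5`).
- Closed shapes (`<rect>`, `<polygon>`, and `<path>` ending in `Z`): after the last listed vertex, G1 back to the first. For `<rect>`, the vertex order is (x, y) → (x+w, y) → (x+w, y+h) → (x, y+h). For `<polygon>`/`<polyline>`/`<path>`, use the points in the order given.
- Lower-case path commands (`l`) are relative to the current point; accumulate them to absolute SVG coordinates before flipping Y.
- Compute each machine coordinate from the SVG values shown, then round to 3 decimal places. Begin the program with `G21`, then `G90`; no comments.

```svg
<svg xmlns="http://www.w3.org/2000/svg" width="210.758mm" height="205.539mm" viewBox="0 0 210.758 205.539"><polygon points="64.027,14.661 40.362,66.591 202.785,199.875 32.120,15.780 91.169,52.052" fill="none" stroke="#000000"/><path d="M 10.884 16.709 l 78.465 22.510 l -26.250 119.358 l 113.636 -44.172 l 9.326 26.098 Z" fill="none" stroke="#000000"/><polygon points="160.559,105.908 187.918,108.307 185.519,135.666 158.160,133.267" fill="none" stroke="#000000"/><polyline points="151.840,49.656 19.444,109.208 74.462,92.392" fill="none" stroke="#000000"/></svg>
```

Since the viewBox matches the mm dimensions, user units are millimetres directly. The only transform is the Y-flip y_m = 205.539 − y_svg.

Shape 1 is a closed polygon drawn with `<polygon>`. Its stroke #000000 means score at S664, F1451. After flipping Y the toolpath is (64.027,190.878) → (40.362,138.948) → (202.785,5.664) → (32.120,189.759) → (91.169,153.487) → (64.027,190.878), returning to the start.

Shape 2 is a closed polygon drawn with `<path>`. Its stroke #000000 means score at S664, F1451. After flipping Y the toolpath is (10.884,188.830) → (89.349,166.320) → (63.099,46.962) → (176.735,91.134) → (186.061,65.036) → (10.884,188.830), returning to the start.

Shape 3 is a regular polygon drawn with `<polygon>`. Its stroke #000000 means score at S664, F1451. After flipping Y the toolpath is (160.559,99.631) → (187.918,97.232) → (185.519,69.873) → (158.160,72.272) → (160.559,99.631), returning to the start.

Shape 4 is a open polyline drawn with `<polyline>`. Its stroke #000000 means score at S664, F1451. After flipping Y the toolpath is (151.840,155.883) → (19.444,96.331) → (74.462,113.147).

G21
G90
G0 X64.027 Y190.878
M3 S664
G1 X40.362 Y138.948 F1451
G1 X202.785 Y5.664
G1 X32.120 Y189.759
G1 X91.169 Y153.487
G1 X64.027 Y190.878
M5
G0 X10.884 Y188.830
M3 S664
G1 X89.349 Y166.320 F1451
G1 X63.099 Y46.962
G1 X176.735 Y91.134
G1 X186.061 Y65.036
G1 X10.884 Y188.830
M5
G0 X160.559 Y99.631
M3 S664
G1 X187.918 Y97.232 F1451
G1 X185.519 Y69.873
G1 X158.160 Y72.272
G1 X160.559 Y99.631
M5
G0 X151.840 Y155.883
M3 S664
G1 X19.444 Y96.331 F1451
G1 X74.462 Y113.147
M5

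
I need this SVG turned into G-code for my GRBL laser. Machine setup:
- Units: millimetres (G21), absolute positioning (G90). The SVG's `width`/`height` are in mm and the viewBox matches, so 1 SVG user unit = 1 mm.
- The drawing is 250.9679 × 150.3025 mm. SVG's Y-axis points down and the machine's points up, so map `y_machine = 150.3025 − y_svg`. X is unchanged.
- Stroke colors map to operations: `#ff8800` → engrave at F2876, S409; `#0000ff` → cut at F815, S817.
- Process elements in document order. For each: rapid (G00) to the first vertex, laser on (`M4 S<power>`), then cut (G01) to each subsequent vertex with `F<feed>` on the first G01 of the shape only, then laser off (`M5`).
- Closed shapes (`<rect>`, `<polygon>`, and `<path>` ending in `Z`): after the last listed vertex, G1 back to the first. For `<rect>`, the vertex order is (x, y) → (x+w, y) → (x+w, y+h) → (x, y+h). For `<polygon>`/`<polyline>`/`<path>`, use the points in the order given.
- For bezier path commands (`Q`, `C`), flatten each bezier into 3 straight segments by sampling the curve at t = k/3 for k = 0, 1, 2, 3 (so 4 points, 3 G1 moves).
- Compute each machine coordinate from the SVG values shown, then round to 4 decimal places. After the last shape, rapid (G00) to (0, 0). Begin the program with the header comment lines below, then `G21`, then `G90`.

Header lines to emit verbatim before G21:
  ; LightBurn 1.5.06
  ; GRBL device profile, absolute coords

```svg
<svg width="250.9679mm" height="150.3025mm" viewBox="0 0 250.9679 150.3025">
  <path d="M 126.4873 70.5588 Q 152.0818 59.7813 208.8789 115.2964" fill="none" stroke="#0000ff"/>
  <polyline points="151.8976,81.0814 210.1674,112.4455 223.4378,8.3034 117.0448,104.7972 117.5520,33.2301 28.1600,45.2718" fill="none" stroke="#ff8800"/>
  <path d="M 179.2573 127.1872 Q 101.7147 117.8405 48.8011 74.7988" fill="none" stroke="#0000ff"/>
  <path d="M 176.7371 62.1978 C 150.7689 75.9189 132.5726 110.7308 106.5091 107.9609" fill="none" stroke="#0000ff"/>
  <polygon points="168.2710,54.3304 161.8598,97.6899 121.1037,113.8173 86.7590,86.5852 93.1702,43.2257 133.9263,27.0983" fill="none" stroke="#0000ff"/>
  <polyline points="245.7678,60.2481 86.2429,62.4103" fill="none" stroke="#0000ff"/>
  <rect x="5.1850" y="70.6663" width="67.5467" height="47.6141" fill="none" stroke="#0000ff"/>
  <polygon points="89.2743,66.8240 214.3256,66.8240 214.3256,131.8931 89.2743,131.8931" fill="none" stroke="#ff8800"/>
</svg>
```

Since the viewBox matches the mm dimensions, user units are millimetres directly. The only transform is the Y-flip y_m = 150.3025 − y_svg.

Shape 1 is a quadratic bezier drawn with `<path>`. Its stroke #0000ff means cut at S817, F815. After flipping Y the toolpath is (126.4873,79.7437) → (147.0173,79.5629) → (174.4811,64.6503) → (208.8789,35.0061).

Shape 2 is a open polyline drawn with `<polyline>`. Its stroke #ff8800 means engrave at S409, F2876. After flipping Y the toolpath is (151.8976,69.2211) → (210.1674,37.8570) → (223.4378,141.9991) → (117.0448,45.5053) → (117.5520,117.0724) → (28.1600,105.0307).

Shape 3 is a quadratic bezier drawn with `<path>`. Its stroke #0000ff means cut at S817, F815. After flipping Y the toolpath is (179.2573,23.1153) → (130.2988,33.0903) → (86.8134,50.5531) → (48.8011,75.5037).

Shape 4 is a cubic bezier drawn with `<path>`. Its stroke #0000ff means cut at S817, F815. After flipping Y the toolpath is (176.7371,88.1047) → (152.7803,69.5264) → (130.5294,49.9259) → (106.5091,42.3416).

Shape 5 is a regular polygon drawn with `<polygon>`. Its stroke #0000ff means cut at S817, F815. After flipping Y the toolpath is (168.2710,95.9721) → (161.8598,52.6126) → (121.1037,36.4852) → (86.7590,63.7173) → (93.1702,107.0768) → (133.9263,123.2042) → (168.2710,95.9721), returning to the start.

Shape 6 is a line segment drawn with `<polyline>`. Its stroke #0000ff means cut at S817, F815. After flipping Y the toolpath is (245.7678,90.0544) → (86.2429,87.8922).

Shape 7 is a rectangle drawn with `<rect>`. Its stroke #0000ff means cut at S817, F815. After flipping Y the toolpath is (5.1850,79.6362) → (72.7317,79.6362) → (72.7317,32.0221) → (5.1850,32.0221) → (5.1850,79.6362), returning to the start.

Shape 8 is a rectangle drawn with `<polygon>`. Its stroke #ff8800 means engrave at S409, F2876. After flipping Y the toolpath is (89.2743,83.4785) → (214.3256,83.4785) → (214.3256,18.4094) → (89.2743,18.4094) → (89.2743,83.4785), returning to the start.

; LightBurn 1.5.06
; GRBL device profile, absolute coords
G21
G90
G00 X126.4873 Y79.7437
M4 S817
G01 X147.0173 Y79.5629 F815
G01 X174.4811 Y64.6503
G01 X208.8789 Y35.0061
M5
G00 X151.8976 Y69.2211
M4 S409
G01 X210.1674 Y37.8570 F2876
G01 X223.4378 Y141.9991
G01 X117.0448 Y45.5053
G01 X117.5520 Y117.0724
G01 X28.1600 Y105.0307
M5
G00 X179.2573 Y23.1153
M4 S817
G01 X130.2988 Y33.0903 F815
G01 X86.8134 Y50.5531
G01 X48.8011 Y75.5037
M5
G00 X176.7371 Y88.1047
M4 S817
G01 X152.7803 Y69.5264 F815
G01 X130.5294 Y49.9259
G01 X106.5091 Y42.3416
M5
G00 X168.2710 Y95.9721
M4 S817
G01 X161.8598 Y52.6126 F815
G01 X121.1037 Y36.4852
G01 X86.7590 Y63.7173
G01 X93.1702 Y107.0768
G01 X133.9263 Y123.2042
G01 X168.2710 Y95.9721
M5
G00 X245.7678 Y90.0544
M4 S817
G01 X86.2429 Y87.8922 F815
M5
G00 X5.1850 Y79.6362
M4 S817
G01 X72.7317 Y79.6362 F815
G01 X72.7317 Y32.0221
G01 X5.1850 Y32.0221
G01 X5.1850 Y79.6362
M5
G00 X89.2743 Y83.4785
M4 S409
G01 X214.3256 Y83.4785 F2876
G01 X214.3256 Y18.4094
G01 X89.2743 Y18.4094
G01 X89.2743 Y83.4785
M5
G00 X0.0000 Y0.0000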